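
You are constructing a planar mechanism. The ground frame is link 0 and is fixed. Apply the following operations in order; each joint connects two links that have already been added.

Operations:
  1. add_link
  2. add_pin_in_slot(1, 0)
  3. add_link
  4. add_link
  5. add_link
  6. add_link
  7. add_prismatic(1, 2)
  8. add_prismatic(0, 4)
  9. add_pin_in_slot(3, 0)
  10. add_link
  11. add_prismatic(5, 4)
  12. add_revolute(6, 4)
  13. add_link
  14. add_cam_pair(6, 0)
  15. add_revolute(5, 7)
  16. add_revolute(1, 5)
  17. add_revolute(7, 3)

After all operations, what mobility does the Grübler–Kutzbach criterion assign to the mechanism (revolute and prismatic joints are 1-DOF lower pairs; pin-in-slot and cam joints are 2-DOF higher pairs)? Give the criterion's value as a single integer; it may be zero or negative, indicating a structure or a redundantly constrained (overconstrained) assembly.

M = 4

(L,J1,J2)=(1,0,0); link0 fixed
link1: (2,0,0)
PS 1-0 [J2]: (2,0,1)
link2: (3,0,1)
link3: (4,0,1)
link4: (5,0,1)
link5: (6,0,1)
P 1-2 [J1]: (6,1,1)
P 0-4 [J1]: (6,2,1)
PS 3-0 [J2]: (6,2,2)
link6: (7,2,2)
P 5-4 [J1]: (7,3,2)
R 6-4 [J1]: (7,4,2)
link7: (8,4,2)
C 6-0 [J2]: (8,4,3)
R 5-7 [J1]: (8,5,3)
R 1-5 [J1]: (8,6,3)
R 7-3 [J1]: (8,7,3)
Grübler: 3·7 − 2·7 − 3 = 4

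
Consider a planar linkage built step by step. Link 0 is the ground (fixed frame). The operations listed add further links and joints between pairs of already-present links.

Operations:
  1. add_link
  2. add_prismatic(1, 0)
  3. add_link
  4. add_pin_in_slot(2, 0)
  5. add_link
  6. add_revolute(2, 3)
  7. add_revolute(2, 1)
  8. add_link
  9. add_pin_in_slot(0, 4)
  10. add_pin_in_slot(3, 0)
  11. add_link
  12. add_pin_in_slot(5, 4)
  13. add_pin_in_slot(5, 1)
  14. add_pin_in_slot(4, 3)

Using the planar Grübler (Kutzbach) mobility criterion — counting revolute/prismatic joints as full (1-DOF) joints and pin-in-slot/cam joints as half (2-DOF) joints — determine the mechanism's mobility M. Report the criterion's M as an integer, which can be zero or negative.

[1;0;0] (link 0 is ground)
L+ [2;0;0]
P(1,0)∈J1 [2;1;0]
L+ [3;1;0]
PS(2,0)∈J2 [3;1;1]
L+ [4;1;1]
R(2,3)∈J1 [4;2;1]
R(2,1)∈J1 [4;3;1]
L+ [5;3;1]
PS(0,4)∈J2 [5;3;2]
PS(3,0)∈J2 [5;3;3]
L+ [6;3;3]
PS(5,4)∈J2 [6;3;4]
PS(5,1)∈J2 [6;3;5]
PS(4,3)∈J2 [6;3;6]
mobility = 15 − 6 − 6 = 3

M = 3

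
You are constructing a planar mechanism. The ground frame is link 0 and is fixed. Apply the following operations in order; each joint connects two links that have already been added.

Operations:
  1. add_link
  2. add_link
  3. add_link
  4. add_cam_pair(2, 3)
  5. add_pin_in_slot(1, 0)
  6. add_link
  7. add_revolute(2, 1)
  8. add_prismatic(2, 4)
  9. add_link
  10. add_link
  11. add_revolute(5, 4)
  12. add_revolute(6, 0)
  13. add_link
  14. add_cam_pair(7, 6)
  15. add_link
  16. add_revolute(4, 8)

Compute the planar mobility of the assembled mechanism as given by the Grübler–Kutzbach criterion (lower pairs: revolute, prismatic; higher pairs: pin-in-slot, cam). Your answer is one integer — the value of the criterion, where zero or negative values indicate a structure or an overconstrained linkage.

ground; <1,0,0>
#1 <2,0,0>
#2 <3,0,0>
#3 <4,0,0>
C:2↔3 J2 <4,0,1>
PS:1↔0 J2 <4,0,2>
#4 <5,0,2>
R:2↔1 J1 <5,1,2>
P:2↔4 J1 <5,2,2>
#5 <6,2,2>
#6 <7,2,2>
R:5↔4 J1 <7,3,2>
R:6↔0 J1 <7,4,2>
#7 <8,4,2>
C:7↔6 J2 <8,4,3>
#8 <9,4,3>
R:4↔8 J1 <9,5,3>
3×8 − 2×5 − 1×3 = 11

M = 11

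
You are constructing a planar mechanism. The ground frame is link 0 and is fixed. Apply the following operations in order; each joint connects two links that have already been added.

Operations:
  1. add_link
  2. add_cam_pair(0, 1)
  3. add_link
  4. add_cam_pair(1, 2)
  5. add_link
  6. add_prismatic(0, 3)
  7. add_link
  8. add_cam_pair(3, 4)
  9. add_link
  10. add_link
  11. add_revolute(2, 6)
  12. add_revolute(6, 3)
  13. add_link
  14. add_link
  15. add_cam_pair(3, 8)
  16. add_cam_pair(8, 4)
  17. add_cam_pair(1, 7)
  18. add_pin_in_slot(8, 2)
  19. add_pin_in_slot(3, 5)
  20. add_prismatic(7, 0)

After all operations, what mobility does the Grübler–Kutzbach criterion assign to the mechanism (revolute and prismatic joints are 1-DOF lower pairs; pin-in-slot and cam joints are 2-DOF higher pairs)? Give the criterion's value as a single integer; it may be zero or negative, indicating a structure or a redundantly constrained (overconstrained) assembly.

link 0 = ground. State L|J1|J2 = 1|0|0
+link1  2|0|0
C(0,1) f=2→J2  2|0|1
+link2  3|0|1
C(1,2) f=2→J2  3|0|2
+link3  4|0|2
P(0,3) f=1→J1  4|1|2
+link4  5|1|2
C(3,4) f=2→J2  5|1|3
+link5  6|1|3
+link6  7|1|3
R(2,6) f=1→J1  7|2|3
R(6,3) f=1→J1  7|3|3
+link7  8|3|3
+link8  9|3|3
C(3,8) f=2→J2  9|3|4
C(8,4) f=2→J2  9|3|5
C(1,7) f=2→J2  9|3|6
PS(8,2) f=2→J2  9|3|7
PS(3,5) f=2→J2  9|3|8
P(7,0) f=1→J1  9|4|8
M = 3(9−1)−2·4−8 = 24−8−8 = 8

M = 8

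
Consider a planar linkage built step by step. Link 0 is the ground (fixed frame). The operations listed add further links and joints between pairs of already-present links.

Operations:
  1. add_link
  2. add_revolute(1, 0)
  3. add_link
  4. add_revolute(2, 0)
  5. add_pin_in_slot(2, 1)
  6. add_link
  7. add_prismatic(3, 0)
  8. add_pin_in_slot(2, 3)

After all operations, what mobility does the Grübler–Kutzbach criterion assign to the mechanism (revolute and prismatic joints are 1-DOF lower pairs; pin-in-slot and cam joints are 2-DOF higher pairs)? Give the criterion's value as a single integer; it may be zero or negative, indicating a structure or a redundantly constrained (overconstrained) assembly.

M = 1

[1;0;0] (link 0 is ground)
L+ [2;0;0]
R(1,0)∈J1 [2;1;0]
L+ [3;1;0]
R(2,0)∈J1 [3;2;0]
PS(2,1)∈J2 [3;2;1]
L+ [4;2;1]
P(3,0)∈J1 [4;3;1]
PS(2,3)∈J2 [4;3;2]
mobility = 9 − 6 − 2 = 1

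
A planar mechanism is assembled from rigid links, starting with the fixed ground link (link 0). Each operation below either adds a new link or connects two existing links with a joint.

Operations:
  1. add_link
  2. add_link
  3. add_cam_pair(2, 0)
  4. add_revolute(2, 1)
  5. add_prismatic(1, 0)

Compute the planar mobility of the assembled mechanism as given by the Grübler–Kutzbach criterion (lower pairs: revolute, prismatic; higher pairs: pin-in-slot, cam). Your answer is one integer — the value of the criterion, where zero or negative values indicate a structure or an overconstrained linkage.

M = 1

[1;0;0] (link 0 is ground)
L+ [2;0;0]
L+ [3;0;0]
C(2,0)∈J2 [3;0;1]
R(2,1)∈J1 [3;1;1]
P(1,0)∈J1 [3;2;1]
mobility = 6 − 4 − 1 = 1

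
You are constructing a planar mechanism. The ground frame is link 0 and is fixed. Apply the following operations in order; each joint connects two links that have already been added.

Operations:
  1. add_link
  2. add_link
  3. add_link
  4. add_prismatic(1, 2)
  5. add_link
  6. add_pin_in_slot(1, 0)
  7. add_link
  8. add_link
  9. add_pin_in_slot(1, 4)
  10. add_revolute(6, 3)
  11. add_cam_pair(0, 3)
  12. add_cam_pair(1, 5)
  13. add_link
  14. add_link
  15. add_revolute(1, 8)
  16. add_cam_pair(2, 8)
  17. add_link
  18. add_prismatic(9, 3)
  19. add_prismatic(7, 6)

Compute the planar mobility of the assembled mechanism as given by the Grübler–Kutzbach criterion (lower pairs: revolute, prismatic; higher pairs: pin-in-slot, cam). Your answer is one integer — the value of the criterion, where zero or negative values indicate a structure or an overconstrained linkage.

[1;0;0] (link 0 is ground)
L+ [2;0;0]
L+ [3;0;0]
L+ [4;0;0]
P(1,2)∈J1 [4;1;0]
L+ [5;1;0]
PS(1,0)∈J2 [5;1;1]
L+ [6;1;1]
L+ [7;1;1]
PS(1,4)∈J2 [7;1;2]
R(6,3)∈J1 [7;2;2]
C(0,3)∈J2 [7;2;3]
C(1,5)∈J2 [7;2;4]
L+ [8;2;4]
L+ [9;2;4]
R(1,8)∈J1 [9;3;4]
C(2,8)∈J2 [9;3;5]
L+ [10;3;5]
P(9,3)∈J1 [10;4;5]
P(7,6)∈J1 [10;5;5]
mobility = 27 − 10 − 5 = 12

M = 12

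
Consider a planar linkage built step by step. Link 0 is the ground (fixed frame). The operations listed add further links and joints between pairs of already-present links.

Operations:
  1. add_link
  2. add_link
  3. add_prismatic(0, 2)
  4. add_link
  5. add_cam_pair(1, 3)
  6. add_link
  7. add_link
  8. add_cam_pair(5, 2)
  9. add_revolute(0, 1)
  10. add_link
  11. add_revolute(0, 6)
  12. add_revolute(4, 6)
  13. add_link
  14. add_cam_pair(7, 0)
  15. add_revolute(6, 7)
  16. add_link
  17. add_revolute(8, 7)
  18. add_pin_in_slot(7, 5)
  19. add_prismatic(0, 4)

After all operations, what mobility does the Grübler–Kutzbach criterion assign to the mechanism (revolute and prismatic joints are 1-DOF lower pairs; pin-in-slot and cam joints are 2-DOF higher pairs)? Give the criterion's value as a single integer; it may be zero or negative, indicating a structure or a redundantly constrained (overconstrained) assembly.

M = 6

(L,J1,J2)=(1,0,0); link0 fixed
link1: (2,0,0)
link2: (3,0,0)
P 0-2 [J1]: (3,1,0)
link3: (4,1,0)
C 1-3 [J2]: (4,1,1)
link4: (5,1,1)
link5: (6,1,1)
C 5-2 [J2]: (6,1,2)
R 0-1 [J1]: (6,2,2)
link6: (7,2,2)
R 0-6 [J1]: (7,3,2)
R 4-6 [J1]: (7,4,2)
link7: (8,4,2)
C 7-0 [J2]: (8,4,3)
R 6-7 [J1]: (8,5,3)
link8: (9,5,3)
R 8-7 [J1]: (9,6,3)
PS 7-5 [J2]: (9,6,4)
P 0-4 [J1]: (9,7,4)
Grübler: 3·8 − 2·7 − 4 = 6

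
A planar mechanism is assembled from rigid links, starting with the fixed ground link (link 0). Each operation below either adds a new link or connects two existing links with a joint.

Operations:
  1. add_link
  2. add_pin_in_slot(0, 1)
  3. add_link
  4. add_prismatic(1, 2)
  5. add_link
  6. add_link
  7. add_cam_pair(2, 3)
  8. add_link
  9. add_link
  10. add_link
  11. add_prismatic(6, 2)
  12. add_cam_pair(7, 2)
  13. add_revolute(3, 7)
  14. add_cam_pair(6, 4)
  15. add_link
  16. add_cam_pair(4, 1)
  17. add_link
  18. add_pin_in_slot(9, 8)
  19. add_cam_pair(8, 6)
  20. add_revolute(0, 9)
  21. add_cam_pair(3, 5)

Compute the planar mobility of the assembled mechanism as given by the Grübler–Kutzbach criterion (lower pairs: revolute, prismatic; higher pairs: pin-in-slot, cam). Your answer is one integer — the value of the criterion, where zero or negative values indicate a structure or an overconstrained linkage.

[1;0;0] (link 0 is ground)
L+ [2;0;0]
PS(0,1)∈J2 [2;0;1]
L+ [3;0;1]
P(1,2)∈J1 [3;1;1]
L+ [4;1;1]
L+ [5;1;1]
C(2,3)∈J2 [5;1;2]
L+ [6;1;2]
L+ [7;1;2]
L+ [8;1;2]
P(6,2)∈J1 [8;2;2]
C(7,2)∈J2 [8;2;3]
R(3,7)∈J1 [8;3;3]
C(6,4)∈J2 [8;3;4]
L+ [9;3;4]
C(4,1)∈J2 [9;3;5]
L+ [10;3;5]
PS(9,8)∈J2 [10;3;6]
C(8,6)∈J2 [10;3;7]
R(0,9)∈J1 [10;4;7]
C(3,5)∈J2 [10;4;8]
mobility = 27 − 8 − 8 = 11

M = 11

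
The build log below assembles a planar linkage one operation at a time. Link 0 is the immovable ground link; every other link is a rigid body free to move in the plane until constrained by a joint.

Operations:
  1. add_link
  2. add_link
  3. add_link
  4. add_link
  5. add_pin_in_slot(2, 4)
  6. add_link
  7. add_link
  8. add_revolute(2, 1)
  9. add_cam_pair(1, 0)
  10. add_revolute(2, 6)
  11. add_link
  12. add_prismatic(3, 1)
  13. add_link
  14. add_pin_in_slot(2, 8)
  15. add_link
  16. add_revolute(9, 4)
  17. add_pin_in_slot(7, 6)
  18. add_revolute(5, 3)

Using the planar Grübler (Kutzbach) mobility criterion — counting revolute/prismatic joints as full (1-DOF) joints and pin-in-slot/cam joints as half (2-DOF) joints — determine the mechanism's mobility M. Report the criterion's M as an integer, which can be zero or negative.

M = 13

(L,J1,J2)=(1,0,0); link0 fixed
link1: (2,0,0)
link2: (3,0,0)
link3: (4,0,0)
link4: (5,0,0)
PS 2-4 [J2]: (5,0,1)
link5: (6,0,1)
link6: (7,0,1)
R 2-1 [J1]: (7,1,1)
C 1-0 [J2]: (7,1,2)
R 2-6 [J1]: (7,2,2)
link7: (8,2,2)
P 3-1 [J1]: (8,3,2)
link8: (9,3,2)
PS 2-8 [J2]: (9,3,3)
link9: (10,3,3)
R 9-4 [J1]: (10,4,3)
PS 7-6 [J2]: (10,4,4)
R 5-3 [J1]: (10,5,4)
Grübler: 3·9 − 2·5 − 4 = 13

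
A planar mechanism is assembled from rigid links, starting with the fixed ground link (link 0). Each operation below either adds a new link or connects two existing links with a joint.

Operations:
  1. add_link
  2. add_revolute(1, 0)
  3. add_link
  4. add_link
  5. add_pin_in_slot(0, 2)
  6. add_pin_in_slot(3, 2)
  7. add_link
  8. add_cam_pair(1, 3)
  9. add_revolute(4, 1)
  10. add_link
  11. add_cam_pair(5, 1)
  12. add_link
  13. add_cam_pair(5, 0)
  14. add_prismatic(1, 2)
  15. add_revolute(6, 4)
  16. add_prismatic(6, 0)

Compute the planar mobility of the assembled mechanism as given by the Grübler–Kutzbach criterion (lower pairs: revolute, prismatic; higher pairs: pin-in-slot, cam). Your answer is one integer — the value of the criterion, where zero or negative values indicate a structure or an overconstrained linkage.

link 0 = ground. State L|J1|J2 = 1|0|0
+link1  2|0|0
R(1,0) f=1→J1  2|1|0
+link2  3|1|0
+link3  4|1|0
PS(0,2) f=2→J2  4|1|1
PS(3,2) f=2→J2  4|1|2
+link4  5|1|2
C(1,3) f=2→J2  5|1|3
R(4,1) f=1→J1  5|2|3
+link5  6|2|3
C(5,1) f=2→J2  6|2|4
+link6  7|2|4
C(5,0) f=2→J2  7|2|5
P(1,2) f=1→J1  7|3|5
R(6,4) f=1→J1  7|4|5
P(6,0) f=1→J1  7|5|5
M = 3(7−1)−2·5−5 = 18−10−5 = 3

M = 3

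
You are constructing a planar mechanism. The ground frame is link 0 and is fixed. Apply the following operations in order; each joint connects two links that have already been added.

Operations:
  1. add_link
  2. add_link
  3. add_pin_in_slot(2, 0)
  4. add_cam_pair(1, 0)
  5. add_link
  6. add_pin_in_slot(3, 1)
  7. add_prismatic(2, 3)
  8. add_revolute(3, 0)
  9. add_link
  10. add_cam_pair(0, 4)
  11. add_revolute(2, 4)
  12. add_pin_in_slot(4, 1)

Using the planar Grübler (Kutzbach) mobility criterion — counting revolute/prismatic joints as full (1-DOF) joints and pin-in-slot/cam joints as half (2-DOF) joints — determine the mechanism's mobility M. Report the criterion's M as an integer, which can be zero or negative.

ground; <1,0,0>
#1 <2,0,0>
#2 <3,0,0>
PS:2↔0 J2 <3,0,1>
C:1↔0 J2 <3,0,2>
#3 <4,0,2>
PS:3↔1 J2 <4,0,3>
P:2↔3 J1 <4,1,3>
R:3↔0 J1 <4,2,3>
#4 <5,2,3>
C:0↔4 J2 <5,2,4>
R:2↔4 J1 <5,3,4>
PS:4↔1 J2 <5,3,5>
3×4 − 2×3 − 1×5 = 1

M = 1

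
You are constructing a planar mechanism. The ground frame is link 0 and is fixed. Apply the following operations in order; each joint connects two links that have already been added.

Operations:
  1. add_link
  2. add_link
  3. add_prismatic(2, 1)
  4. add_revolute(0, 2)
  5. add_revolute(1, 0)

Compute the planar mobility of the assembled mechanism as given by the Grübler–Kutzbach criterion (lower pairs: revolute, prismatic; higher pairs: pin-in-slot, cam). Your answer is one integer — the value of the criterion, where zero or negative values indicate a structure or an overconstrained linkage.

(L,J1,J2)=(1,0,0); link0 fixed
link1: (2,0,0)
link2: (3,0,0)
P 2-1 [J1]: (3,1,0)
R 0-2 [J1]: (3,2,0)
R 1-0 [J1]: (3,3,0)
Grübler: 3·2 − 2·3 − 0 = 0

M = 0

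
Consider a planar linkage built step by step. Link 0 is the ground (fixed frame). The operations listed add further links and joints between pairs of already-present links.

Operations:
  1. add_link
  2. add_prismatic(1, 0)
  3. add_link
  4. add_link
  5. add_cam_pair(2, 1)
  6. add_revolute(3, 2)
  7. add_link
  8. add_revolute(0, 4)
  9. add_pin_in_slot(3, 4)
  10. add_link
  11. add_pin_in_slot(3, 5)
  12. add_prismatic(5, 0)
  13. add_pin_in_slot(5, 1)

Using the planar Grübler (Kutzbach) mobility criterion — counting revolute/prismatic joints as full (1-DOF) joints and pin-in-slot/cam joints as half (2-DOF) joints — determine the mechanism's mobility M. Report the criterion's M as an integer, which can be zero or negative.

M = 3

ground; <1,0,0>
#1 <2,0,0>
P:1↔0 J1 <2,1,0>
#2 <3,1,0>
#3 <4,1,0>
C:2↔1 J2 <4,1,1>
R:3↔2 J1 <4,2,1>
#4 <5,2,1>
R:0↔4 J1 <5,3,1>
PS:3↔4 J2 <5,3,2>
#5 <6,3,2>
PS:3↔5 J2 <6,3,3>
P:5↔0 J1 <6,4,3>
PS:5↔1 J2 <6,4,4>
3×5 − 2×4 − 1×4 = 3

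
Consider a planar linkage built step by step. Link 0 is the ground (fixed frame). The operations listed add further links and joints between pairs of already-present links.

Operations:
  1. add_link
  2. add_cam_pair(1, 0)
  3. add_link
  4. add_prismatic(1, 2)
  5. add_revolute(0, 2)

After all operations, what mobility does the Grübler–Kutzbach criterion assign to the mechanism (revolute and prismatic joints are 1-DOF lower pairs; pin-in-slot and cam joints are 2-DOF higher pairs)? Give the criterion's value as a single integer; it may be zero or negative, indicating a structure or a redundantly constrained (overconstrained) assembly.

L=1 J1=0 J2=0
add link → L=2 J1=0 J2=0
C@1,0 dof=2 J2 → L=2 J1=0 J2=1
add link → L=3 J1=0 J2=1
P@1,2 dof=1 J1 → L=3 J1=1 J2=1
R@0,2 dof=1 J1 → L=3 J1=2 J2=1
M=3(L−1)−2J1−J2=3·2−2·2−1=1

M = 1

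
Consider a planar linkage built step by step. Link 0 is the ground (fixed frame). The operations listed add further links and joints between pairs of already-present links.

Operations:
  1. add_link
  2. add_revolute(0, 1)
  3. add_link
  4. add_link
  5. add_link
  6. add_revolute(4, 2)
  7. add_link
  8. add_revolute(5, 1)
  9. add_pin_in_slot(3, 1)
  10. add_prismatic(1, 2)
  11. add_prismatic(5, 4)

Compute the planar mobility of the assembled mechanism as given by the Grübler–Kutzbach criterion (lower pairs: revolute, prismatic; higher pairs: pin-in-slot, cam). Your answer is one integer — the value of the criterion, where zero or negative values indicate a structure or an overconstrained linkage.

M = 4

(L,J1,J2)=(1,0,0); link0 fixed
link1: (2,0,0)
R 0-1 [J1]: (2,1,0)
link2: (3,1,0)
link3: (4,1,0)
link4: (5,1,0)
R 4-2 [J1]: (5,2,0)
link5: (6,2,0)
R 5-1 [J1]: (6,3,0)
PS 3-1 [J2]: (6,3,1)
P 1-2 [J1]: (6,4,1)
P 5-4 [J1]: (6,5,1)
Grübler: 3·5 − 2·5 − 1 = 4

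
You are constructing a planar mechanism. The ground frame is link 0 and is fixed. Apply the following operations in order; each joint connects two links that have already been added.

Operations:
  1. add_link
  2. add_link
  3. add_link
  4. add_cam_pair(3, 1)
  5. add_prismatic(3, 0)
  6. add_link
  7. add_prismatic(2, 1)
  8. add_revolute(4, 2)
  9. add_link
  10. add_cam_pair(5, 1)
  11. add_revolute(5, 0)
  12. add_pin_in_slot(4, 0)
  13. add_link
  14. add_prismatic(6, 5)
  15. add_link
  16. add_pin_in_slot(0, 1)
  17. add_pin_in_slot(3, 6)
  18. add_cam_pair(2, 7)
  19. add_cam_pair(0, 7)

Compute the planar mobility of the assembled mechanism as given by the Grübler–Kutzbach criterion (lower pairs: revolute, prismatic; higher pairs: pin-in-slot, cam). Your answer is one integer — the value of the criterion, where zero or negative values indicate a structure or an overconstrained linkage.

[1;0;0] (link 0 is ground)
L+ [2;0;0]
L+ [3;0;0]
L+ [4;0;0]
C(3,1)∈J2 [4;0;1]
P(3,0)∈J1 [4;1;1]
L+ [5;1;1]
P(2,1)∈J1 [5;2;1]
R(4,2)∈J1 [5;3;1]
L+ [6;3;1]
C(5,1)∈J2 [6;3;2]
R(5,0)∈J1 [6;4;2]
PS(4,0)∈J2 [6;4;3]
L+ [7;4;3]
P(6,5)∈J1 [7;5;3]
L+ [8;5;3]
PS(0,1)∈J2 [8;5;4]
PS(3,6)∈J2 [8;5;5]
C(2,7)∈J2 [8;5;6]
C(0,7)∈J2 [8;5;7]
mobility = 21 − 10 − 7 = 4

M = 4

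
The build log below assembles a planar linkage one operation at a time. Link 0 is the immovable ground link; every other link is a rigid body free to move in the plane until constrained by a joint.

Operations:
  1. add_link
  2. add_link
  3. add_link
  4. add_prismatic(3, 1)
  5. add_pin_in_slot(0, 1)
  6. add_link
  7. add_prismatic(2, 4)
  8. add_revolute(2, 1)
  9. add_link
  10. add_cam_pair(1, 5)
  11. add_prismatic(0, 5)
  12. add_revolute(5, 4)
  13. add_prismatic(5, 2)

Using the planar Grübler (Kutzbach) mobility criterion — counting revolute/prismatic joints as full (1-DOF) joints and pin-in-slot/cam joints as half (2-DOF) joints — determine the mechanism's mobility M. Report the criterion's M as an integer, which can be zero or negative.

ground; <1,0,0>
#1 <2,0,0>
#2 <3,0,0>
#3 <4,0,0>
P:3↔1 J1 <4,1,0>
PS:0↔1 J2 <4,1,1>
#4 <5,1,1>
P:2↔4 J1 <5,2,1>
R:2↔1 J1 <5,3,1>
#5 <6,3,1>
C:1↔5 J2 <6,3,2>
P:0↔5 J1 <6,4,2>
R:5↔4 J1 <6,5,2>
P:5↔2 J1 <6,6,2>
3×5 − 2×6 − 1×2 = 1

M = 1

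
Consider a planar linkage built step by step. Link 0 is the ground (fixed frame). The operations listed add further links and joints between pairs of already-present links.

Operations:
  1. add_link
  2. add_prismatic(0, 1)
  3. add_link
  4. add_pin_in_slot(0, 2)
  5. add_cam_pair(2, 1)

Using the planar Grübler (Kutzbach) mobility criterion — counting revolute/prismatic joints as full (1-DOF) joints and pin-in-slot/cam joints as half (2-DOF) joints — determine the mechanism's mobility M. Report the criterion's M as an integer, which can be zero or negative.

M = 2

L=1 J1=0 J2=0
add link → L=2 J1=0 J2=0
P@0,1 dof=1 J1 → L=2 J1=1 J2=0
add link → L=3 J1=1 J2=0
PS@0,2 dof=2 J2 → L=3 J1=1 J2=1
C@2,1 dof=2 J2 → L=3 J1=1 J2=2
M=3(L−1)−2J1−J2=3·2−2·1−2=2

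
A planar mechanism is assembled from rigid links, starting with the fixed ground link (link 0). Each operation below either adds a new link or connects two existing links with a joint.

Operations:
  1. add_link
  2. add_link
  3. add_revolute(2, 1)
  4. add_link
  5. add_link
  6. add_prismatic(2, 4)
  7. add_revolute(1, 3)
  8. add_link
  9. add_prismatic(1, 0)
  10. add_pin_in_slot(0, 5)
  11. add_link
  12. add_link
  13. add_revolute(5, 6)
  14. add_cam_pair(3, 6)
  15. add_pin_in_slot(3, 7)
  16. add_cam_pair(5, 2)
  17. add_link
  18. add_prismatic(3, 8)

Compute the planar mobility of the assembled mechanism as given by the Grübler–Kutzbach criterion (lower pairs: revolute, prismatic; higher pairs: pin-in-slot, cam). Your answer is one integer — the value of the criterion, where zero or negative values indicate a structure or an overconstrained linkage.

(L,J1,J2)=(1,0,0); link0 fixed
link1: (2,0,0)
link2: (3,0,0)
R 2-1 [J1]: (3,1,0)
link3: (4,1,0)
link4: (5,1,0)
P 2-4 [J1]: (5,2,0)
R 1-3 [J1]: (5,3,0)
link5: (6,3,0)
P 1-0 [J1]: (6,4,0)
PS 0-5 [J2]: (6,4,1)
link6: (7,4,1)
link7: (8,4,1)
R 5-6 [J1]: (8,5,1)
C 3-6 [J2]: (8,5,2)
PS 3-7 [J2]: (8,5,3)
C 5-2 [J2]: (8,5,4)
link8: (9,5,4)
P 3-8 [J1]: (9,6,4)
Grübler: 3·8 − 2·6 − 4 = 8

M = 8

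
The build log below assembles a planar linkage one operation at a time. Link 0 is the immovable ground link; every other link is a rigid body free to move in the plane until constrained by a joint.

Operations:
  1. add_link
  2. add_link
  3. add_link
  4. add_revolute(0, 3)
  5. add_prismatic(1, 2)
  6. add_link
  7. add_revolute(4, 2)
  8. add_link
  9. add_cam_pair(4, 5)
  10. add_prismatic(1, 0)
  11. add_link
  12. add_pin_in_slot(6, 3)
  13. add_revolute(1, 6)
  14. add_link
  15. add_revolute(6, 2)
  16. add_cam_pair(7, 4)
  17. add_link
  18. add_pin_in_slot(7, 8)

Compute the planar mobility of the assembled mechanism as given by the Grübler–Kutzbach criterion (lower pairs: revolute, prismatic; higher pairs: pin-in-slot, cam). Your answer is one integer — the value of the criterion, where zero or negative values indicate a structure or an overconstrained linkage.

(L,J1,J2)=(1,0,0); link0 fixed
link1: (2,0,0)
link2: (3,0,0)
link3: (4,0,0)
R 0-3 [J1]: (4,1,0)
P 1-2 [J1]: (4,2,0)
link4: (5,2,0)
R 4-2 [J1]: (5,3,0)
link5: (6,3,0)
C 4-5 [J2]: (6,3,1)
P 1-0 [J1]: (6,4,1)
link6: (7,4,1)
PS 6-3 [J2]: (7,4,2)
R 1-6 [J1]: (7,5,2)
link7: (8,5,2)
R 6-2 [J1]: (8,6,2)
C 7-4 [J2]: (8,6,3)
link8: (9,6,3)
PS 7-8 [J2]: (9,6,4)
Grübler: 3·8 − 2·6 − 4 = 8

M = 8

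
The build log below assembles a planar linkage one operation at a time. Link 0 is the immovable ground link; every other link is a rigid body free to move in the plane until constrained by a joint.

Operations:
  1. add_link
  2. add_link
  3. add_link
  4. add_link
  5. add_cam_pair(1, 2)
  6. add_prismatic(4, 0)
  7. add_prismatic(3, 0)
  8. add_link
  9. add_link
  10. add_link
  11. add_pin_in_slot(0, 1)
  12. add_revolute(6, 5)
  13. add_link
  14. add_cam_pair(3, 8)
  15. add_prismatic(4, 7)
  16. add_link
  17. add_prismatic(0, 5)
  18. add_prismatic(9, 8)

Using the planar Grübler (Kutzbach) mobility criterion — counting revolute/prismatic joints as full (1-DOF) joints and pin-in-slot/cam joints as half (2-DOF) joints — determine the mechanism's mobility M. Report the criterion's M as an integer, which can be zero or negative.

M = 12

L=1 J1=0 J2=0
add link → L=2 J1=0 J2=0
add link → L=3 J1=0 J2=0
add link → L=4 J1=0 J2=0
add link → L=5 J1=0 J2=0
C@1,2 dof=2 J2 → L=5 J1=0 J2=1
P@4,0 dof=1 J1 → L=5 J1=1 J2=1
P@3,0 dof=1 J1 → L=5 J1=2 J2=1
add link → L=6 J1=2 J2=1
add link → L=7 J1=2 J2=1
add link → L=8 J1=2 J2=1
PS@0,1 dof=2 J2 → L=8 J1=2 J2=2
R@6,5 dof=1 J1 → L=8 J1=3 J2=2
add link → L=9 J1=3 J2=2
C@3,8 dof=2 J2 → L=9 J1=3 J2=3
P@4,7 dof=1 J1 → L=9 J1=4 J2=3
add link → L=10 J1=4 J2=3
P@0,5 dof=1 J1 → L=10 J1=5 J2=3
P@9,8 dof=1 J1 → L=10 J1=6 J2=3
M=3(L−1)−2J1−J2=3·9−2·6−3=12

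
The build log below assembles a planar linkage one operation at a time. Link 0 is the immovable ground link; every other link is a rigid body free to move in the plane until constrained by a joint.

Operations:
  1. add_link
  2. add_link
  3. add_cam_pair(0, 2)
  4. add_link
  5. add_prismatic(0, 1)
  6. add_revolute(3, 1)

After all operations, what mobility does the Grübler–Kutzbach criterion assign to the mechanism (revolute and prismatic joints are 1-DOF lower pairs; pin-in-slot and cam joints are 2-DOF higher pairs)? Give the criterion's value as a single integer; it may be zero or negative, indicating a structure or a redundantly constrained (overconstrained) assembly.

M = 4

[1;0;0] (link 0 is ground)
L+ [2;0;0]
L+ [3;0;0]
C(0,2)∈J2 [3;0;1]
L+ [4;0;1]
P(0,1)∈J1 [4;1;1]
R(3,1)∈J1 [4;2;1]
mobility = 9 − 4 − 1 = 4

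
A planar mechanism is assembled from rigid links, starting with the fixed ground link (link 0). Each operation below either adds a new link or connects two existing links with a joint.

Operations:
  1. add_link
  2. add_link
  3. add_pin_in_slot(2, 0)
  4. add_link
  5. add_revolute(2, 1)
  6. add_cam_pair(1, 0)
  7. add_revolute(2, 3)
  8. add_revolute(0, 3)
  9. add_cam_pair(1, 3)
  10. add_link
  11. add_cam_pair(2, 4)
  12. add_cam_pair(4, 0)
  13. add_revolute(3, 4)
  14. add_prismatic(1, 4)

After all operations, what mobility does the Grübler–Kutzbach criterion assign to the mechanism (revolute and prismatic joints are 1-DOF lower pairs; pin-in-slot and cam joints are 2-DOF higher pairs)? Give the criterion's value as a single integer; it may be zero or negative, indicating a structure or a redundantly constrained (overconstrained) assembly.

M = -3

ground; <1,0,0>
#1 <2,0,0>
#2 <3,0,0>
PS:2↔0 J2 <3,0,1>
#3 <4,0,1>
R:2↔1 J1 <4,1,1>
C:1↔0 J2 <4,1,2>
R:2↔3 J1 <4,2,2>
R:0↔3 J1 <4,3,2>
C:1↔3 J2 <4,3,3>
#4 <5,3,3>
C:2↔4 J2 <5,3,4>
C:4↔0 J2 <5,3,5>
R:3↔4 J1 <5,4,5>
P:1↔4 J1 <5,5,5>
3×4 − 2×5 − 1×5 = -3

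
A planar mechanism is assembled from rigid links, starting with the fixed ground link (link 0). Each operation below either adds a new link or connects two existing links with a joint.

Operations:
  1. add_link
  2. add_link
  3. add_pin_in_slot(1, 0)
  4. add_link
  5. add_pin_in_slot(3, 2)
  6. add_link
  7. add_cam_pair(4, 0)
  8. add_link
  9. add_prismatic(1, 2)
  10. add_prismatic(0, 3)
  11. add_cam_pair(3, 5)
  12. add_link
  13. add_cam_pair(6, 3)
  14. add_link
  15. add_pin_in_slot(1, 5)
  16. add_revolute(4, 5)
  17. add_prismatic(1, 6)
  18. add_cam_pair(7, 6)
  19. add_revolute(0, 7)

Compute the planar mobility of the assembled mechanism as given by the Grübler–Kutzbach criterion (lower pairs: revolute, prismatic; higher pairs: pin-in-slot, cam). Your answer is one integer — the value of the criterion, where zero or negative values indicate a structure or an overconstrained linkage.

M = 4

(L,J1,J2)=(1,0,0); link0 fixed
link1: (2,0,0)
link2: (3,0,0)
PS 1-0 [J2]: (3,0,1)
link3: (4,0,1)
PS 3-2 [J2]: (4,0,2)
link4: (5,0,2)
C 4-0 [J2]: (5,0,3)
link5: (6,0,3)
P 1-2 [J1]: (6,1,3)
P 0-3 [J1]: (6,2,3)
C 3-5 [J2]: (6,2,4)
link6: (7,2,4)
C 6-3 [J2]: (7,2,5)
link7: (8,2,5)
PS 1-5 [J2]: (8,2,6)
R 4-5 [J1]: (8,3,6)
P 1-6 [J1]: (8,4,6)
C 7-6 [J2]: (8,4,7)
R 0-7 [J1]: (8,5,7)
Grübler: 3·7 − 2·5 − 7 = 4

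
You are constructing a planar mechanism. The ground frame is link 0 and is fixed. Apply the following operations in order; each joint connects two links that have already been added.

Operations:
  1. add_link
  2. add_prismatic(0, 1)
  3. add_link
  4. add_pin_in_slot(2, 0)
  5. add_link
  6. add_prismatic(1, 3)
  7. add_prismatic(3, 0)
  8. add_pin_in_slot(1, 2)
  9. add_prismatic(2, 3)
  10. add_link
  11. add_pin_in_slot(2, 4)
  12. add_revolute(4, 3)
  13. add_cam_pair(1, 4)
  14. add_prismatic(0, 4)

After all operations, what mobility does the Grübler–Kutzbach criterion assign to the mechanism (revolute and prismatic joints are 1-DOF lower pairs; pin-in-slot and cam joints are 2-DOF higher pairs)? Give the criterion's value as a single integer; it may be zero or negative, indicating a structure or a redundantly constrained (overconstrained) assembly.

M = -4

[1;0;0] (link 0 is ground)
L+ [2;0;0]
P(0,1)∈J1 [2;1;0]
L+ [3;1;0]
PS(2,0)∈J2 [3;1;1]
L+ [4;1;1]
P(1,3)∈J1 [4;2;1]
P(3,0)∈J1 [4;3;1]
PS(1,2)∈J2 [4;3;2]
P(2,3)∈J1 [4;4;2]
L+ [5;4;2]
PS(2,4)∈J2 [5;4;3]
R(4,3)∈J1 [5;5;3]
C(1,4)∈J2 [5;5;4]
P(0,4)∈J1 [5;6;4]
mobility = 12 − 12 − 4 = -4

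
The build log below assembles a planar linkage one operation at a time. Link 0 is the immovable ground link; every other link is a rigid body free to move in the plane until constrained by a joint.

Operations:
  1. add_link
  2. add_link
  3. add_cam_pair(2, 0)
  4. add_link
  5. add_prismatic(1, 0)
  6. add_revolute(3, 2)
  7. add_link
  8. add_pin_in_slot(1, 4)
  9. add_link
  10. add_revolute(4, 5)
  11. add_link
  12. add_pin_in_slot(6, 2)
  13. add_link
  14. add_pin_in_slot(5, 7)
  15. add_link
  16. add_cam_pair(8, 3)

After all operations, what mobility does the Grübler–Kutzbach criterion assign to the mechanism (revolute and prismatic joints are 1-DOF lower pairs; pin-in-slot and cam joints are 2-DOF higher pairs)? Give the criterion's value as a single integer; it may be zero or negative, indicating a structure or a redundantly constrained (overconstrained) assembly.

M = 13

ground; <1,0,0>
#1 <2,0,0>
#2 <3,0,0>
C:2↔0 J2 <3,0,1>
#3 <4,0,1>
P:1↔0 J1 <4,1,1>
R:3↔2 J1 <4,2,1>
#4 <5,2,1>
PS:1↔4 J2 <5,2,2>
#5 <6,2,2>
R:4↔5 J1 <6,3,2>
#6 <7,3,2>
PS:6↔2 J2 <7,3,3>
#7 <8,3,3>
PS:5↔7 J2 <8,3,4>
#8 <9,3,4>
C:8↔3 J2 <9,3,5>
3×8 − 2×3 − 1×5 = 13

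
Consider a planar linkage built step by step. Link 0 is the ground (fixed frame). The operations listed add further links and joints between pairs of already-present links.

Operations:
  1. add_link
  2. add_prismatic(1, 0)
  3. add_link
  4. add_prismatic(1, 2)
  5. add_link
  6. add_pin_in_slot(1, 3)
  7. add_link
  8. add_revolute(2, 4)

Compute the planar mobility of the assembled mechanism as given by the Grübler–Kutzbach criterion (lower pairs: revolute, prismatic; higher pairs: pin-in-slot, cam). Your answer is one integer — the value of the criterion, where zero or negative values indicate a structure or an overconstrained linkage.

[1;0;0] (link 0 is ground)
L+ [2;0;0]
P(1,0)∈J1 [2;1;0]
L+ [3;1;0]
P(1,2)∈J1 [3;2;0]
L+ [4;2;0]
PS(1,3)∈J2 [4;2;1]
L+ [5;2;1]
R(2,4)∈J1 [5;3;1]
mobility = 12 − 6 − 1 = 5

M = 5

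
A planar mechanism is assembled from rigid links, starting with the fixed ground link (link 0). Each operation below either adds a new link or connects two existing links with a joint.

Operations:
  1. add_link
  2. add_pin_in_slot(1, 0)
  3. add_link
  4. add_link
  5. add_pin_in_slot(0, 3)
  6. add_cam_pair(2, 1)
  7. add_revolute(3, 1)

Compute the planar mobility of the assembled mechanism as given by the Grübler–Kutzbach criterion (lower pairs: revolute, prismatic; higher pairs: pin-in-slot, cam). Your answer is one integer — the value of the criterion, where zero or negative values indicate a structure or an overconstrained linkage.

[1;0;0] (link 0 is ground)
L+ [2;0;0]
PS(1,0)∈J2 [2;0;1]
L+ [3;0;1]
L+ [4;0;1]
PS(0,3)∈J2 [4;0;2]
C(2,1)∈J2 [4;0;3]
R(3,1)∈J1 [4;1;3]
mobility = 9 − 2 − 3 = 4

M = 4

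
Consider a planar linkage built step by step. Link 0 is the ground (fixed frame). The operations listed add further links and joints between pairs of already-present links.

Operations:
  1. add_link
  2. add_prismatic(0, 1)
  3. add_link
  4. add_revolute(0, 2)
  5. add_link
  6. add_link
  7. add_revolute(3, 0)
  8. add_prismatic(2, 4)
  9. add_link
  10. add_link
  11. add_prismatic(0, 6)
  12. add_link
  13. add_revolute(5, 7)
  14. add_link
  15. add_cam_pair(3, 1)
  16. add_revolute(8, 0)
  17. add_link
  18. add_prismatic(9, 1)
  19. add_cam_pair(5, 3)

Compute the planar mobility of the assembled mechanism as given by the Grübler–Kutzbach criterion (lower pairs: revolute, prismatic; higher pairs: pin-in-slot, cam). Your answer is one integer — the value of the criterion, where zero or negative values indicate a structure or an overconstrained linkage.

link 0 = ground. State L|J1|J2 = 1|0|0
+link1  2|0|0
P(0,1) f=1→J1  2|1|0
+link2  3|1|0
R(0,2) f=1→J1  3|2|0
+link3  4|2|0
+link4  5|2|0
R(3,0) f=1→J1  5|3|0
P(2,4) f=1→J1  5|4|0
+link5  6|4|0
+link6  7|4|0
P(0,6) f=1→J1  7|5|0
+link7  8|5|0
R(5,7) f=1→J1  8|6|0
+link8  9|6|0
C(3,1) f=2→J2  9|6|1
R(8,0) f=1→J1  9|7|1
+link9  10|7|1
P(9,1) f=1→J1  10|8|1
C(5,3) f=2→J2  10|8|2
M = 3(10−1)−2·8−2 = 27−16−2 = 9

M = 9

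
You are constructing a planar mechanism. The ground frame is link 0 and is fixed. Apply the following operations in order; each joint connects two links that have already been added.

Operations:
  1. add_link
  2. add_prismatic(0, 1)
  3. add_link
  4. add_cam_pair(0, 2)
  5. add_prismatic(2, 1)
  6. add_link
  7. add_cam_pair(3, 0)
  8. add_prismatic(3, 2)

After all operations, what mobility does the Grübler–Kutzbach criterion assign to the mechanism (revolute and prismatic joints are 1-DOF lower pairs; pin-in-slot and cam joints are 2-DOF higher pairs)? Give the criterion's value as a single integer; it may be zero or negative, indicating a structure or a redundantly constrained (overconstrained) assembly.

M = 1

[1;0;0] (link 0 is ground)
L+ [2;0;0]
P(0,1)∈J1 [2;1;0]
L+ [3;1;0]
C(0,2)∈J2 [3;1;1]
P(2,1)∈J1 [3;2;1]
L+ [4;2;1]
C(3,0)∈J2 [4;2;2]
P(3,2)∈J1 [4;3;2]
mobility = 9 − 6 − 2 = 1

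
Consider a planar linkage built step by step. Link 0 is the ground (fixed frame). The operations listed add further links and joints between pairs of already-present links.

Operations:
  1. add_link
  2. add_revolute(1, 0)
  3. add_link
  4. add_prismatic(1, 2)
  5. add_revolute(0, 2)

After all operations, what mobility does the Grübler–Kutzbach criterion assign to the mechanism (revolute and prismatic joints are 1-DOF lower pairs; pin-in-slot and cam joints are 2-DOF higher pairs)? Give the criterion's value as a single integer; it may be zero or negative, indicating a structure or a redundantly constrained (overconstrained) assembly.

M = 0

link 0 = ground. State L|J1|J2 = 1|0|0
+link1  2|0|0
R(1,0) f=1→J1  2|1|0
+link2  3|1|0
P(1,2) f=1→J1  3|2|0
R(0,2) f=1→J1  3|3|0
M = 3(3−1)−2·3−0 = 6−6−0 = 0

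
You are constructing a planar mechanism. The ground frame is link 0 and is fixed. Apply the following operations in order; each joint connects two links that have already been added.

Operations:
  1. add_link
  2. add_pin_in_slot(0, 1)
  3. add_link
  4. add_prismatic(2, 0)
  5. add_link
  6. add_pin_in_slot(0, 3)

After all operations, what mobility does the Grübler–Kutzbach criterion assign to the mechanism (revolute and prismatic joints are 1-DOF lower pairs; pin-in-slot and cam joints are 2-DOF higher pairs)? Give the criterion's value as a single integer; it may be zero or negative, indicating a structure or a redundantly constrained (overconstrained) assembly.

M = 5

link 0 = ground. State L|J1|J2 = 1|0|0
+link1  2|0|0
PS(0,1) f=2→J2  2|0|1
+link2  3|0|1
P(2,0) f=1→J1  3|1|1
+link3  4|1|1
PS(0,3) f=2→J2  4|1|2
M = 3(4−1)−2·1−2 = 9−2−2 = 5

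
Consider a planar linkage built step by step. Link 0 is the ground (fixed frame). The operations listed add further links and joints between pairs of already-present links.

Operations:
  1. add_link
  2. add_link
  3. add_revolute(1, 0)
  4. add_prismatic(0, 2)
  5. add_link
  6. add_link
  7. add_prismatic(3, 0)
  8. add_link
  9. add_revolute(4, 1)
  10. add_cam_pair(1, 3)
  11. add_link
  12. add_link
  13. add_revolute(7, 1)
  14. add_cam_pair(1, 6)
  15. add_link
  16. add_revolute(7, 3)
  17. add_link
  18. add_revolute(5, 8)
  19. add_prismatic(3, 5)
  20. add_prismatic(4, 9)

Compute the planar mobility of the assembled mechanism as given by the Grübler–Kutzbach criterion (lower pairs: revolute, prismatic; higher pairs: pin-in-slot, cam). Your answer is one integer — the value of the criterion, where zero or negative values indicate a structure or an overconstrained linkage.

L=1 J1=0 J2=0
add link → L=2 J1=0 J2=0
add link → L=3 J1=0 J2=0
R@1,0 dof=1 J1 → L=3 J1=1 J2=0
P@0,2 dof=1 J1 → L=3 J1=2 J2=0
add link → L=4 J1=2 J2=0
add link → L=5 J1=2 J2=0
P@3,0 dof=1 J1 → L=5 J1=3 J2=0
add link → L=6 J1=3 J2=0
R@4,1 dof=1 J1 → L=6 J1=4 J2=0
C@1,3 dof=2 J2 → L=6 J1=4 J2=1
add link → L=7 J1=4 J2=1
add link → L=8 J1=4 J2=1
R@7,1 dof=1 J1 → L=8 J1=5 J2=1
C@1,6 dof=2 J2 → L=8 J1=5 J2=2
add link → L=9 J1=5 J2=2
R@7,3 dof=1 J1 → L=9 J1=6 J2=2
add link → L=10 J1=6 J2=2
R@5,8 dof=1 J1 → L=10 J1=7 J2=2
P@3,5 dof=1 J1 → L=10 J1=8 J2=2
P@4,9 dof=1 J1 → L=10 J1=9 J2=2
M=3(L−1)−2J1−J2=3·9−2·9−2=7

M = 7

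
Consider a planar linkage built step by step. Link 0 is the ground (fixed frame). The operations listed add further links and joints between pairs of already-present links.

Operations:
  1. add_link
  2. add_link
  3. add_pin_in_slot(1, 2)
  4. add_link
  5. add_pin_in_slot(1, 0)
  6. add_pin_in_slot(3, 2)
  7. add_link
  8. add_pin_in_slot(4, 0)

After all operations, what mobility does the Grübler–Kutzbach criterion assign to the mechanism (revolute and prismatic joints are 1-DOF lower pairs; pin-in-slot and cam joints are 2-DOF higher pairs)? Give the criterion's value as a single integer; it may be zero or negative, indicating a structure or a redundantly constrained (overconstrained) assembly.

M = 8

(L,J1,J2)=(1,0,0); link0 fixed
link1: (2,0,0)
link2: (3,0,0)
PS 1-2 [J2]: (3,0,1)
link3: (4,0,1)
PS 1-0 [J2]: (4,0,2)
PS 3-2 [J2]: (4,0,3)
link4: (5,0,3)
PS 4-0 [J2]: (5,0,4)
Grübler: 3·4 − 2·0 − 4 = 8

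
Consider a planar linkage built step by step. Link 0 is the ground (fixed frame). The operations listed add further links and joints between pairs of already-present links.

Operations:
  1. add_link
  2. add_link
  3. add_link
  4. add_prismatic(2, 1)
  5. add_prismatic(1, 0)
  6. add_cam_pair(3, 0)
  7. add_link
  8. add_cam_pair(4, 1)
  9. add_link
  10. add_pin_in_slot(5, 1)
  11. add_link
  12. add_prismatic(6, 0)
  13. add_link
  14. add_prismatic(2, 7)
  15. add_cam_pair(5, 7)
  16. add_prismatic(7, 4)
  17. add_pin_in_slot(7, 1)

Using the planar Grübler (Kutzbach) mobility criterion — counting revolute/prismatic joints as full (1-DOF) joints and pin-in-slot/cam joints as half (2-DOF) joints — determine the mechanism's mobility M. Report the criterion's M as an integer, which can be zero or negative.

[1;0;0] (link 0 is ground)
L+ [2;0;0]
L+ [3;0;0]
L+ [4;0;0]
P(2,1)∈J1 [4;1;0]
P(1,0)∈J1 [4;2;0]
C(3,0)∈J2 [4;2;1]
L+ [5;2;1]
C(4,1)∈J2 [5;2;2]
L+ [6;2;2]
PS(5,1)∈J2 [6;2;3]
L+ [7;2;3]
P(6,0)∈J1 [7;3;3]
L+ [8;3;3]
P(2,7)∈J1 [8;4;3]
C(5,7)∈J2 [8;4;4]
P(7,4)∈J1 [8;5;4]
PS(7,1)∈J2 [8;5;5]
mobility = 21 − 10 − 5 = 6

M = 6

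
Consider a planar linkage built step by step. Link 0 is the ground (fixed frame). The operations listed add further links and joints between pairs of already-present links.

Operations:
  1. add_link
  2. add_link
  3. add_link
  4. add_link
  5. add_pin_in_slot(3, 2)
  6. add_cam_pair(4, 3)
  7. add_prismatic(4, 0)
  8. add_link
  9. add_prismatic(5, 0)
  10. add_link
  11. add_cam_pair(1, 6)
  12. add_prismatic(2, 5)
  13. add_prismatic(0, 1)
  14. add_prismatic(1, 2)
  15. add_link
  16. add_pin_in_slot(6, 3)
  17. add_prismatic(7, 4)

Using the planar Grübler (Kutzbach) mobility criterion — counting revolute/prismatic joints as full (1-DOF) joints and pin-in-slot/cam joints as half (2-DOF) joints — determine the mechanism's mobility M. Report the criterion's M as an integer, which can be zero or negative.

M = 5

(L,J1,J2)=(1,0,0); link0 fixed
link1: (2,0,0)
link2: (3,0,0)
link3: (4,0,0)
link4: (5,0,0)
PS 3-2 [J2]: (5,0,1)
C 4-3 [J2]: (5,0,2)
P 4-0 [J1]: (5,1,2)
link5: (6,1,2)
P 5-0 [J1]: (6,2,2)
link6: (7,2,2)
C 1-6 [J2]: (7,2,3)
P 2-5 [J1]: (7,3,3)
P 0-1 [J1]: (7,4,3)
P 1-2 [J1]: (7,5,3)
link7: (8,5,3)
PS 6-3 [J2]: (8,5,4)
P 7-4 [J1]: (8,6,4)
Grübler: 3·7 − 2·6 − 4 = 5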